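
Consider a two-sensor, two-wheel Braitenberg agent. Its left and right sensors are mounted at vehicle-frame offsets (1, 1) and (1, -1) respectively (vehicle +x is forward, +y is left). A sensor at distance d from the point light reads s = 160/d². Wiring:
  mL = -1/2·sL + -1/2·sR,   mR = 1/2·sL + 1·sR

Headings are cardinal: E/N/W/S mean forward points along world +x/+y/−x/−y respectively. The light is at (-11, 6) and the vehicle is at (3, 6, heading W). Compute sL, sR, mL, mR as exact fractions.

left sensor world pos  = (2, 5); dL² = 170
right sensor world pos = (2, 7); dR² = 170
sL = 160/170 = 16/17
sR = 160/170 = 16/17
mL = -1/2·sL + -1/2·sR = -16/17
mR = 1/2·sL + 1·sR = 24/17

16/17 16/17 -16/17 24/17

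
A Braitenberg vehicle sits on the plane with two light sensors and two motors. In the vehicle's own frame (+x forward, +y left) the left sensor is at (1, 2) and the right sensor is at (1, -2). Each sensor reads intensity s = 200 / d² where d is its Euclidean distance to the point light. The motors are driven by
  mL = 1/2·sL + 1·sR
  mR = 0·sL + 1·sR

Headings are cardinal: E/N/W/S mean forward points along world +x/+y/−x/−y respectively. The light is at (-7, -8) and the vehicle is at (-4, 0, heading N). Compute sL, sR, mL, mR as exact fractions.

left sensor world pos  = (-6, 1); dL² = 82
right sensor world pos = (-2, 1); dR² = 106
sL = 200/82 = 100/41
sR = 200/106 = 100/53
mL = 1/2·sL + 1·sR = 6750/2173
mR = 0·sL + 1·sR = 100/53

100/41 100/53 6750/2173 100/53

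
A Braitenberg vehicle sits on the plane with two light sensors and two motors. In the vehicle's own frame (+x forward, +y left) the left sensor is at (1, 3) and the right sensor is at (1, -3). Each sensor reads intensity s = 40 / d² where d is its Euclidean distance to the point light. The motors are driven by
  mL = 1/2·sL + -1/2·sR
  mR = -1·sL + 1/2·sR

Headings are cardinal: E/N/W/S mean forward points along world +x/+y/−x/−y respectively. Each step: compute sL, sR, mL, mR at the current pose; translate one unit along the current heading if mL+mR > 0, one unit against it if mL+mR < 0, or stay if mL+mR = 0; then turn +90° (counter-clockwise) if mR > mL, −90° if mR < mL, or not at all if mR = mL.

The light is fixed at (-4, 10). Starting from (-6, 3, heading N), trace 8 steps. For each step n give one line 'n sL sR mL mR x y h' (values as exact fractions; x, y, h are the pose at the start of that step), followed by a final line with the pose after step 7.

n=0: pose=(-6,3,N); sL=40/61, sR=40/37; mL=-480/2257, mR=-260/2257; mL+mR=-20/61 → advance -1; mR−mL=220/2257 → turn +1·90°
n=1: pose=(-6,2,W); sL=4/13, sR=20/17; mL=-96/221, mR=62/221; mL+mR=-2/13 → advance -1; mR−mL=158/221 → turn +1·90°
n=2: pose=(-5,2,S); sL=8/17, sR=40/97; mL=48/1649, mR=-436/1649; mL+mR=-4/17 → advance -1; mR−mL=-484/1649 → turn -1·90°
n=3: pose=(-5,3,W); sL=5/13, sR=2; mL=-21/26, mR=8/13; mL+mR=-5/26 → advance -1; mR−mL=37/26 → turn +1·90°
n=4: pose=(-4,3,S); sL=40/73, sR=40/73; mL=0, mR=-20/73; mL+mR=-20/73 → advance -1; mR−mL=-20/73 → turn -1·90°
n=5: pose=(-4,4,W); sL=20/41, sR=4; mL=-72/41, mR=62/41; mL+mR=-10/41 → advance -1; mR−mL=134/41 → turn +1·90°
n=6: pose=(-3,4,S); sL=8/13, sR=40/53; mL=-48/689, mR=-164/689; mL+mR=-4/13 → advance -1; mR−mL=-116/689 → turn -1·90°
n=7: pose=(-3,5,W); sL=5/8, sR=10; mL=-75/16, mR=35/8; mL+mR=-5/16 → advance -1; mR−mL=145/16 → turn +1·90°

0 40/61 40/37 -480/2257 -260/2257 -6 3 N
1 4/13 20/17 -96/221 62/221 -6 2 W
2 8/17 40/97 48/1649 -436/1649 -5 2 S
3 5/13 2 -21/26 8/13 -5 3 W
4 40/73 40/73 0 -20/73 -4 3 S
5 20/41 4 -72/41 62/41 -4 4 W
6 8/13 40/53 -48/689 -164/689 -3 4 S
7 5/8 10 -75/16 35/8 -3 5 W
final -2 5 S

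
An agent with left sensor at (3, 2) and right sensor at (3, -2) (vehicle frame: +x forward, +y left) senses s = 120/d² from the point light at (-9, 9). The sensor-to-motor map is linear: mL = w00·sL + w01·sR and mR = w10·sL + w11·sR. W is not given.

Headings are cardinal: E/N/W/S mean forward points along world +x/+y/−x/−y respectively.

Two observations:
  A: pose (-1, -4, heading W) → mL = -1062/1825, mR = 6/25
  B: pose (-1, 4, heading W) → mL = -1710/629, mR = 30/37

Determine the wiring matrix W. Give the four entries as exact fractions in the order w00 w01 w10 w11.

obs A: pose=(-1,-4,W) → sL=12/25, sR=60/73, mL=-1062/1825, mR=6/25
obs B: pose=(-1,4,W) → sL=60/37, sR=60/17, mL=-1710/629, mR=30/37
sensor matrix S = [[12/25, 60/73], [60/37, 60/17]]; det S = 82944/229585
solve [mL_A; mL_B] = S·[w00; w01] and [mR_A; mR_B] = S·[w10; w11]:
  w00 = 1/2, w01 = -1, w10 = 1/2, w11 = 0

1/2 -1 1/2 0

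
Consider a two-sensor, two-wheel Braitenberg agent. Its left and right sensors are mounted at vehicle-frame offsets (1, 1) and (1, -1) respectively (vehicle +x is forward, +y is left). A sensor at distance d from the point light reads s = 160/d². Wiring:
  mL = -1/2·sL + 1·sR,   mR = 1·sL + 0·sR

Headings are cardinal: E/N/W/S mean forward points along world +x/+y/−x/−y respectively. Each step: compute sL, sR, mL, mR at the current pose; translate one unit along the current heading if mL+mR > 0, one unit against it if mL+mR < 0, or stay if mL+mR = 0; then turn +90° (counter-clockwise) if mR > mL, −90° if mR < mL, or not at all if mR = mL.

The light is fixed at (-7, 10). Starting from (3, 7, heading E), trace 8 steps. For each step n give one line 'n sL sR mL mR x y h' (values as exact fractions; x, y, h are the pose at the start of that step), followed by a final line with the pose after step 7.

0 32/25 160/137 1808/3425 32/25 3 7 E
1 20/13 40/37 150/481 20/13 4 7 N
2 160/109 160/101 9360/11009 160/109 4 8 W
3 16/13 16/9 136/117 16/13 3 8 S
4 32/25 160/137 1808/3425 32/25 3 7 E
5 20/13 40/37 150/481 20/13 4 7 N
6 160/109 160/101 9360/11009 160/109 4 8 W
7 16/13 16/9 136/117 16/13 3 8 S
final 3 7 E

n=0: pose=(3,7,E); sL=32/25, sR=160/137; mL=1808/3425, mR=32/25; mL+mR=6192/3425 → advance +1; mR−mL=2576/3425 → turn +1·90°
n=1: pose=(4,7,N); sL=20/13, sR=40/37; mL=150/481, mR=20/13; mL+mR=890/481 → advance +1; mR−mL=590/481 → turn +1·90°
n=2: pose=(4,8,W); sL=160/109, sR=160/101; mL=9360/11009, mR=160/109; mL+mR=25520/11009 → advance +1; mR−mL=6800/11009 → turn +1·90°
n=3: pose=(3,8,S); sL=16/13, sR=16/9; mL=136/117, mR=16/13; mL+mR=280/117 → advance +1; mR−mL=8/117 → turn +1·90°
n=4: pose=(3,7,E); sL=32/25, sR=160/137; mL=1808/3425, mR=32/25; mL+mR=6192/3425 → advance +1; mR−mL=2576/3425 → turn +1·90°
n=5: pose=(4,7,N); sL=20/13, sR=40/37; mL=150/481, mR=20/13; mL+mR=890/481 → advance +1; mR−mL=590/481 → turn +1·90°
n=6: pose=(4,8,W); sL=160/109, sR=160/101; mL=9360/11009, mR=160/109; mL+mR=25520/11009 → advance +1; mR−mL=6800/11009 → turn +1·90°
n=7: pose=(3,8,S); sL=16/13, sR=16/9; mL=136/117, mR=16/13; mL+mR=280/117 → advance +1; mR−mL=8/117 → turn +1·90°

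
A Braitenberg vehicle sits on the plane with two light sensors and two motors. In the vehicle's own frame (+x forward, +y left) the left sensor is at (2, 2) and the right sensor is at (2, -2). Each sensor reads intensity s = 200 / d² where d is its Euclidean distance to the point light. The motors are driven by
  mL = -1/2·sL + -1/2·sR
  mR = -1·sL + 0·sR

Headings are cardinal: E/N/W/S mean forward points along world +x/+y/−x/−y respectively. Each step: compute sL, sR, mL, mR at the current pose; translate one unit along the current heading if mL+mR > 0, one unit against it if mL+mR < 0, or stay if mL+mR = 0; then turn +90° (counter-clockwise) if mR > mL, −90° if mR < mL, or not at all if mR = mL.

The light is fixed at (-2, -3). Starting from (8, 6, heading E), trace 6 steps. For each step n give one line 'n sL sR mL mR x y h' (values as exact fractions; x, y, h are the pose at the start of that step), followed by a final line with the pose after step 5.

0 40/53 200/193 -9160/10229 -40/53 8 6 E
1 20/17 100/121 -2060/2057 -20/17 7 6 N
2 200/221 200/157 -37800/34697 -200/221 7 5 E
3 25/17 1 -21/17 -25/17 6 5 N
4 200/181 8/5 -1224/905 -200/181 6 4 E
5 100/53 100/81 -6700/4293 -100/53 5 4 N
final 5 3 E

n=0: pose=(8,6,E); sL=40/53, sR=200/193; mL=-9160/10229, mR=-40/53; mL+mR=-16880/10229 → advance -1; mR−mL=1440/10229 → turn +1·90°
n=1: pose=(7,6,N); sL=20/17, sR=100/121; mL=-2060/2057, mR=-20/17; mL+mR=-4480/2057 → advance -1; mR−mL=-360/2057 → turn -1·90°
n=2: pose=(7,5,E); sL=200/221, sR=200/157; mL=-37800/34697, mR=-200/221; mL+mR=-69200/34697 → advance -1; mR−mL=6400/34697 → turn +1·90°
n=3: pose=(6,5,N); sL=25/17, sR=1; mL=-21/17, mR=-25/17; mL+mR=-46/17 → advance -1; mR−mL=-4/17 → turn -1·90°
n=4: pose=(6,4,E); sL=200/181, sR=8/5; mL=-1224/905, mR=-200/181; mL+mR=-2224/905 → advance -1; mR−mL=224/905 → turn +1·90°
n=5: pose=(5,4,N); sL=100/53, sR=100/81; mL=-6700/4293, mR=-100/53; mL+mR=-14800/4293 → advance -1; mR−mL=-1400/4293 → turn -1·90°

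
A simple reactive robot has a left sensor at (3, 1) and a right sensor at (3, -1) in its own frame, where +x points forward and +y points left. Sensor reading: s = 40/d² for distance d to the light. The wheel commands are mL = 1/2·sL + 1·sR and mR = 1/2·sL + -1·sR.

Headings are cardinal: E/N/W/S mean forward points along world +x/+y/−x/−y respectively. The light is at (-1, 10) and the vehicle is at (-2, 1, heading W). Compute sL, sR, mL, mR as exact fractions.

10/29 1/2 39/58 -19/58

left sensor world pos  = (-5, 0); dL² = 116
right sensor world pos = (-5, 2); dR² = 80
sL = 40/116 = 10/29
sR = 40/80 = 1/2
mL = 1/2·sL + 1·sR = 39/58
mR = 1/2·sL + -1·sR = -19/58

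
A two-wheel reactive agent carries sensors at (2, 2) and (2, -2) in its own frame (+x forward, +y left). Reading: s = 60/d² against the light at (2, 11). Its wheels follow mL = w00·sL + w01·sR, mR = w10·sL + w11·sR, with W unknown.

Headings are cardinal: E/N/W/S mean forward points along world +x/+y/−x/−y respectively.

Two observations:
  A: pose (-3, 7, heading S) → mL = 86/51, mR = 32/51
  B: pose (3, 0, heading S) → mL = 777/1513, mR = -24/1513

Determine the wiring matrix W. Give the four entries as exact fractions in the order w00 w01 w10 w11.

1 1/2 1 -1

obs A: pose=(-3,7,S) → sL=4/3, sR=12/17, mL=86/51, mR=32/51
obs B: pose=(3,0,S) → sL=30/89, sR=6/17, mL=777/1513, mR=-24/1513
sensor matrix S = [[4/3, 12/17], [30/89, 6/17]]; det S = 352/1513
solve [mL_A; mL_B] = S·[w00; w01] and [mR_A; mR_B] = S·[w10; w11]:
  w00 = 1, w01 = 1/2, w10 = 1, w11 = -1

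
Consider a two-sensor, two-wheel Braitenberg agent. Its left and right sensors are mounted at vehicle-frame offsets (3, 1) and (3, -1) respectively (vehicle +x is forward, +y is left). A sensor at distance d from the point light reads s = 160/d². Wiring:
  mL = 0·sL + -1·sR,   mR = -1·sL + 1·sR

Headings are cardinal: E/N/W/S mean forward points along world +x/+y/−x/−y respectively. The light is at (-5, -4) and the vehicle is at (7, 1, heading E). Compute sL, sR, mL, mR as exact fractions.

left sensor world pos  = (10, 2); dL² = 261
right sensor world pos = (10, 0); dR² = 241
sL = 160/261 = 160/261
sR = 160/241 = 160/241
mL = 0·sL + -1·sR = -160/241
mR = -1·sL + 1·sR = 3200/62901

160/261 160/241 -160/241 3200/62901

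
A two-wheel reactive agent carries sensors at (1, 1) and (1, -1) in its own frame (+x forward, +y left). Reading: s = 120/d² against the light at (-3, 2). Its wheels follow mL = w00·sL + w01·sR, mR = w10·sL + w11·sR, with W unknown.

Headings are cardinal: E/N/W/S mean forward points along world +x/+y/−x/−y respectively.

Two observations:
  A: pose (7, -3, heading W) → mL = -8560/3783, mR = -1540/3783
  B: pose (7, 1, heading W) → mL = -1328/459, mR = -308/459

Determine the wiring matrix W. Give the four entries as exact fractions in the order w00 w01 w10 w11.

obs A: pose=(7,-3,W) → sL=40/39, sR=120/97, mL=-8560/3783, mR=-1540/3783
obs B: pose=(7,1,W) → sL=24/17, sR=40/27, mL=-1328/459, mR=-308/459
sensor matrix S = [[40/39, 120/97], [24/17, 40/27]]; det S = -394240/1736397
solve [mL_A; mL_B] = S·[w00; w01] and [mR_A; mR_B] = S·[w10; w11]:
  w00 = -1, w01 = -1, w10 = -1, w11 = 1/2

-1 -1 -1 1/2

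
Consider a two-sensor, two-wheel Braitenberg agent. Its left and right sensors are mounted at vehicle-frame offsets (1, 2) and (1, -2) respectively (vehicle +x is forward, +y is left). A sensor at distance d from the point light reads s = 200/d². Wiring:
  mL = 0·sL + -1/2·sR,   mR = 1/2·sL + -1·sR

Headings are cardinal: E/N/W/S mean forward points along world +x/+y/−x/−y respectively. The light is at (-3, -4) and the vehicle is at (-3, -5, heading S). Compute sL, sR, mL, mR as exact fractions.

25 25 -25/2 -25/2

left sensor world pos  = (-1, -6); dL² = 8
right sensor world pos = (-5, -6); dR² = 8
sL = 200/8 = 25
sR = 200/8 = 25
mL = 0·sL + -1/2·sR = -25/2
mR = 1/2·sL + -1·sR = -25/2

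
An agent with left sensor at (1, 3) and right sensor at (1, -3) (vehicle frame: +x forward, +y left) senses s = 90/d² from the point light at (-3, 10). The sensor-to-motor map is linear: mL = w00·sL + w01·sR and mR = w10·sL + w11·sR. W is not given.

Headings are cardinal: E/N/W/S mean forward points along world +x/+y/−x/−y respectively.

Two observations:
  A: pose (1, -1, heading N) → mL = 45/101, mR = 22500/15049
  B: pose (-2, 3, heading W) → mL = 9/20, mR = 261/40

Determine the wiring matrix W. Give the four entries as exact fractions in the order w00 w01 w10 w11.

1/2 0 1 1

obs A: pose=(1,-1,N) → sL=90/101, sR=90/149, mL=45/101, mR=22500/15049
obs B: pose=(-2,3,W) → sL=9/10, sR=45/8, mL=9/20, mR=261/40
sensor matrix S = [[90/101, 90/149], [9/10, 45/8]]; det S = 269001/60196
solve [mL_A; mL_B] = S·[w00; w01] and [mR_A; mR_B] = S·[w10; w11]:
  w00 = 1/2, w01 = 0, w10 = 1, w11 = 1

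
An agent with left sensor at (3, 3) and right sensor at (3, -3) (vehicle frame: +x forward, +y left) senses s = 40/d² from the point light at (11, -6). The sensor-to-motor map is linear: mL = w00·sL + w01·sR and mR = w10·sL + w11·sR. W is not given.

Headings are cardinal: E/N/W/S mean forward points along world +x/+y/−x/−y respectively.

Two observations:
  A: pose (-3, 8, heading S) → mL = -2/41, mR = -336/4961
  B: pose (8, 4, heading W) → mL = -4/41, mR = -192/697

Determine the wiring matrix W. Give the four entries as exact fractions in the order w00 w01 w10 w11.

0 -1/2 -1 1

obs A: pose=(-3,8,S) → sL=20/121, sR=4/41, mL=-2/41, mR=-336/4961
obs B: pose=(8,4,W) → sL=8/17, sR=8/41, mL=-4/41, mR=-192/697
sensor matrix S = [[20/121, 4/41], [8/17, 8/41]]; det S = -1152/84337
solve [mL_A; mL_B] = S·[w00; w01] and [mR_A; mR_B] = S·[w10; w11]:
  w00 = 0, w01 = -1/2, w10 = -1, w11 = 1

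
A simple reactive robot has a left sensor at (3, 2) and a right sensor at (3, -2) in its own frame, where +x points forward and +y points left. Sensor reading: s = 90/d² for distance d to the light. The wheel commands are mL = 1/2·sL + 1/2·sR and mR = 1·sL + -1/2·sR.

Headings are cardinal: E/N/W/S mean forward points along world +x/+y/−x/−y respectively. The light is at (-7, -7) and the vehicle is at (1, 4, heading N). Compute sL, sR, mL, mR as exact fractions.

left sensor world pos  = (-1, 7); dL² = 232
right sensor world pos = (3, 7); dR² = 296
sL = 90/232 = 45/116
sR = 90/296 = 45/148
mL = 1/2·sL + 1/2·sR = 1485/4292
mR = 1·sL + -1/2·sR = 2025/8584

45/116 45/148 1485/4292 2025/8584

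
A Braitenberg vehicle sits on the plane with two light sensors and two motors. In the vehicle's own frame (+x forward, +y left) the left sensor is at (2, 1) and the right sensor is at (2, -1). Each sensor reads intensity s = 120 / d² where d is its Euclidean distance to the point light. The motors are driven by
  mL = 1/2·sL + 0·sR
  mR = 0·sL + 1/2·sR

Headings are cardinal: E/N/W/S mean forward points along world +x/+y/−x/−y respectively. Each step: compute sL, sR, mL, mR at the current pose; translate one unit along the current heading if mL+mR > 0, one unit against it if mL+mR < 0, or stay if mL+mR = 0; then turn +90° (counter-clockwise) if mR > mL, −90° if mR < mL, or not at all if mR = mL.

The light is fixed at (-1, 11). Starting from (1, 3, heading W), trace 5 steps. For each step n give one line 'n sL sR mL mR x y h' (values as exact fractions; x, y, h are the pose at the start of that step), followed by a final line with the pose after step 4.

0 40/27 120/49 20/27 60/49 1 3 W
1 15/13 6/5 15/26 3/5 0 3 S
2 120/73 120/109 60/73 60/109 0 2 E
3 12/13 60/61 6/13 30/61 1 2 S
4 120/97 120/137 60/97 60/137 1 1 E
final 2 1 S

n=0: pose=(1,3,W); sL=40/27, sR=120/49; mL=20/27, mR=60/49; mL+mR=2600/1323 → advance +1; mR−mL=640/1323 → turn +1·90°
n=1: pose=(0,3,S); sL=15/13, sR=6/5; mL=15/26, mR=3/5; mL+mR=153/130 → advance +1; mR−mL=3/130 → turn +1·90°
n=2: pose=(0,2,E); sL=120/73, sR=120/109; mL=60/73, mR=60/109; mL+mR=10920/7957 → advance +1; mR−mL=-2160/7957 → turn -1·90°
n=3: pose=(1,2,S); sL=12/13, sR=60/61; mL=6/13, mR=30/61; mL+mR=756/793 → advance +1; mR−mL=24/793 → turn +1·90°
n=4: pose=(1,1,E); sL=120/97, sR=120/137; mL=60/97, mR=60/137; mL+mR=14040/13289 → advance +1; mR−mL=-2400/13289 → turn -1·90°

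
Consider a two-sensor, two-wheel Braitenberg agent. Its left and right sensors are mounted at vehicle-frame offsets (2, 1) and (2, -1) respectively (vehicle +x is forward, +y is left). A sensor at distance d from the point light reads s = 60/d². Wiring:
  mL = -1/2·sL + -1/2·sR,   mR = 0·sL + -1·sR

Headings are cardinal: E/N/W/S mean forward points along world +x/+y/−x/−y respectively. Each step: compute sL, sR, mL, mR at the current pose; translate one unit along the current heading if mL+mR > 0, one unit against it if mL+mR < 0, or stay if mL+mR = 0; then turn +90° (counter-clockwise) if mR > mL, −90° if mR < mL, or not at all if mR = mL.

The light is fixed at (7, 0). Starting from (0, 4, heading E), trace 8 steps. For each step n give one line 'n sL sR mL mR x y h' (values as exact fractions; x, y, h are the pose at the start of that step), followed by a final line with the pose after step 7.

0 6/5 30/17 -126/85 -30/17 0 4 E
1 60/53 12/17 -828/901 -12/17 -1 4 S
2 5/6 15/13 -155/156 -15/13 -1 5 E
3 60/73 60/109 -5460/7957 -60/109 -2 5 S
4 30/49 30/37 -1290/1813 -30/37 -2 6 E
5 60/97 60/137 -7020/13289 -60/137 -3 6 S
6 15/32 3/5 -171/320 -3/5 -3 7 E
7 12/25 60/169 -1764/4225 -60/169 -4 7 S
final -4 8 E

n=0: pose=(0,4,E); sL=6/5, sR=30/17; mL=-126/85, mR=-30/17; mL+mR=-276/85 → advance -1; mR−mL=-24/85 → turn -1·90°
n=1: pose=(-1,4,S); sL=60/53, sR=12/17; mL=-828/901, mR=-12/17; mL+mR=-1464/901 → advance -1; mR−mL=192/901 → turn +1·90°
n=2: pose=(-1,5,E); sL=5/6, sR=15/13; mL=-155/156, mR=-15/13; mL+mR=-335/156 → advance -1; mR−mL=-25/156 → turn -1·90°
n=3: pose=(-2,5,S); sL=60/73, sR=60/109; mL=-5460/7957, mR=-60/109; mL+mR=-9840/7957 → advance -1; mR−mL=1080/7957 → turn +1·90°
n=4: pose=(-2,6,E); sL=30/49, sR=30/37; mL=-1290/1813, mR=-30/37; mL+mR=-2760/1813 → advance -1; mR−mL=-180/1813 → turn -1·90°
n=5: pose=(-3,6,S); sL=60/97, sR=60/137; mL=-7020/13289, mR=-60/137; mL+mR=-12840/13289 → advance -1; mR−mL=1200/13289 → turn +1·90°
n=6: pose=(-3,7,E); sL=15/32, sR=3/5; mL=-171/320, mR=-3/5; mL+mR=-363/320 → advance -1; mR−mL=-21/320 → turn -1·90°
n=7: pose=(-4,7,S); sL=12/25, sR=60/169; mL=-1764/4225, mR=-60/169; mL+mR=-3264/4225 → advance -1; mR−mL=264/4225 → turn +1·90°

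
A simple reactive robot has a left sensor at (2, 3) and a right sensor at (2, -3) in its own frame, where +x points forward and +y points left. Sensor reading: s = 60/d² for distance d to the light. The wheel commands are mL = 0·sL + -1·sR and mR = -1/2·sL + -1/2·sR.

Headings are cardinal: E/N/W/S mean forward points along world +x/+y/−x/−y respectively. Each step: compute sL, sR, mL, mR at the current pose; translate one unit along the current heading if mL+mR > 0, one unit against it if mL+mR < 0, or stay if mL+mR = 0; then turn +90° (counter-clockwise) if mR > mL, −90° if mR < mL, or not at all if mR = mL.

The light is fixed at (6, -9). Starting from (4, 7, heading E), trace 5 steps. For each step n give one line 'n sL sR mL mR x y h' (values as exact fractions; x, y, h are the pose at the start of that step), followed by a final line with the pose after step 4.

n=0: pose=(4,7,E); sL=60/361, sR=60/169; mL=-60/169, mR=-15900/61009; mL+mR=-37560/61009 → advance -1; mR−mL=5760/61009 → turn +1·90°
n=1: pose=(3,7,N); sL=1/6, sR=5/27; mL=-5/27, mR=-19/108; mL+mR=-13/36 → advance -1; mR−mL=1/108 → turn +1·90°
n=2: pose=(3,6,W); sL=60/169, sR=60/349; mL=-60/349, mR=-15540/58981; mL+mR=-25680/58981 → advance -1; mR−mL=-5400/58981 → turn -1·90°
n=3: pose=(4,6,N); sL=30/157, sR=6/29; mL=-6/29, mR=-906/4553; mL+mR=-1848/4553 → advance -1; mR−mL=36/4553 → turn +1·90°
n=4: pose=(4,5,W); sL=60/137, sR=12/61; mL=-12/61, mR=-2652/8357; mL+mR=-4296/8357 → advance -1; mR−mL=-1008/8357 → turn -1·90°

0 60/361 60/169 -60/169 -15900/61009 4 7 E
1 1/6 5/27 -5/27 -19/108 3 7 N
2 60/169 60/349 -60/349 -15540/58981 3 6 W
3 30/157 6/29 -6/29 -906/4553 4 6 N
4 60/137 12/61 -12/61 -2652/8357 4 5 W
final 5 5 N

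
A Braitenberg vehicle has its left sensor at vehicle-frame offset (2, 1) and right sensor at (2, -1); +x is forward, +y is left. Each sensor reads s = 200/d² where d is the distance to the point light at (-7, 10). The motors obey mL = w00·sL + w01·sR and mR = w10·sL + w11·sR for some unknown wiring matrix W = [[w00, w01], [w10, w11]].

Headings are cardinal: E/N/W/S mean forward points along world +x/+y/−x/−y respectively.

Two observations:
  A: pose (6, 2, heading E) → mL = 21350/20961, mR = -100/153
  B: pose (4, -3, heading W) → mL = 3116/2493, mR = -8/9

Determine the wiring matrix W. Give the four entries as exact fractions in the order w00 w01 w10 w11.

1/2 1 0 -1

obs A: pose=(6,2,E) → sL=100/137, sR=100/153, mL=21350/20961, mR=-100/153
obs B: pose=(4,-3,W) → sL=200/277, sR=8/9, mL=3116/2493, mR=-8/9
sensor matrix S = [[100/137, 100/153], [200/277, 8/9]]; det S = 342400/1935399
solve [mL_A; mL_B] = S·[w00; w01] and [mR_A; mR_B] = S·[w10; w11]:
  w00 = 1/2, w01 = 1, w10 = 0, w11 = -1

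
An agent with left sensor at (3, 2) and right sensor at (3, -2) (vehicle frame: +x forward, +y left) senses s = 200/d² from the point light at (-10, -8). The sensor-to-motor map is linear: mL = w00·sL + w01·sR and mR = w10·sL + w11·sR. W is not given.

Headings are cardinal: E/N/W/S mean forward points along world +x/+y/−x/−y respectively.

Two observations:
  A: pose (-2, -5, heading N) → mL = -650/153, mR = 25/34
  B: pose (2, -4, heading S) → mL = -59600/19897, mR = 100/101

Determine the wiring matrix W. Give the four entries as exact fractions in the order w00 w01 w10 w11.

obs A: pose=(-2,-5,N) → sL=25/9, sR=25/17, mL=-650/153, mR=25/34
obs B: pose=(2,-4,S) → sL=200/197, sR=200/101, mL=-59600/19897, mR=100/101
sensor matrix S = [[25/9, 25/17], [200/197, 200/101]]; det S = 12200000/3044241
solve [mL_A; mL_B] = S·[w00; w01] and [mR_A; mR_B] = S·[w10; w11]:
  w00 = -1, w01 = -1, w10 = 0, w11 = 1/2

-1 -1 0 1/2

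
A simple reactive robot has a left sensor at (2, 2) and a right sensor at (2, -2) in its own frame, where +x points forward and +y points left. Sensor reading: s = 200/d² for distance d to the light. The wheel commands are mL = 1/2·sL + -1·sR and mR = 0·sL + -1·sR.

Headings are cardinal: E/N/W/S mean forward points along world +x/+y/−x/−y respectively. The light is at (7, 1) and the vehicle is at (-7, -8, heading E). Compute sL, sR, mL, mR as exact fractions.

200/193 40/53 -2420/10229 -40/53

left sensor world pos  = (-5, -6); dL² = 193
right sensor world pos = (-5, -10); dR² = 265
sL = 200/193 = 200/193
sR = 200/265 = 40/53
mL = 1/2·sL + -1·sR = -2420/10229
mR = 0·sL + -1·sR = -40/53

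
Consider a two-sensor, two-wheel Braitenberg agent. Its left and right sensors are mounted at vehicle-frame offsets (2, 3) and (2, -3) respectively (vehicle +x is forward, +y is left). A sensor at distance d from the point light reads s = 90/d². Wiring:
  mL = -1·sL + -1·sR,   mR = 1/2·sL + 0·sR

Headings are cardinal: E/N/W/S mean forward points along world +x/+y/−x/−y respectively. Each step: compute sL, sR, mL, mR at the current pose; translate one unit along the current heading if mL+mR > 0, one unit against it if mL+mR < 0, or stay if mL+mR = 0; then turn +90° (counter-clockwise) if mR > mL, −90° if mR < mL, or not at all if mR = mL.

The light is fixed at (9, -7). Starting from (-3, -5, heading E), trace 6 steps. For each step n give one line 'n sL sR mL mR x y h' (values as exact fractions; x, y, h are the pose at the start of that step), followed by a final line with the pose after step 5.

0 18/25 90/101 -4068/2525 9/25 -3 -5 E
1 45/136 45/58 -4365/3944 45/272 -4 -5 N
2 90/229 90/241 -42300/55189 45/229 -4 -6 W
3 45/41 45/113 -6930/4633 45/82 -3 -6 S
4 18/25 90/101 -4068/2525 9/25 -3 -5 E
5 45/136 45/58 -4365/3944 45/272 -4 -5 N
final -4 -6 W

n=0: pose=(-3,-5,E); sL=18/25, sR=90/101; mL=-4068/2525, mR=9/25; mL+mR=-3159/2525 → advance -1; mR−mL=4977/2525 → turn +1·90°
n=1: pose=(-4,-5,N); sL=45/136, sR=45/58; mL=-4365/3944, mR=45/272; mL+mR=-7425/7888 → advance -1; mR−mL=10035/7888 → turn +1·90°
n=2: pose=(-4,-6,W); sL=90/229, sR=90/241; mL=-42300/55189, mR=45/229; mL+mR=-31455/55189 → advance -1; mR−mL=53145/55189 → turn +1·90°
n=3: pose=(-3,-6,S); sL=45/41, sR=45/113; mL=-6930/4633, mR=45/82; mL+mR=-8775/9266 → advance -1; mR−mL=18945/9266 → turn +1·90°
n=4: pose=(-3,-5,E); sL=18/25, sR=90/101; mL=-4068/2525, mR=9/25; mL+mR=-3159/2525 → advance -1; mR−mL=4977/2525 → turn +1·90°
n=5: pose=(-4,-5,N); sL=45/136, sR=45/58; mL=-4365/3944, mR=45/272; mL+mR=-7425/7888 → advance -1; mR−mL=10035/7888 → turn +1·90°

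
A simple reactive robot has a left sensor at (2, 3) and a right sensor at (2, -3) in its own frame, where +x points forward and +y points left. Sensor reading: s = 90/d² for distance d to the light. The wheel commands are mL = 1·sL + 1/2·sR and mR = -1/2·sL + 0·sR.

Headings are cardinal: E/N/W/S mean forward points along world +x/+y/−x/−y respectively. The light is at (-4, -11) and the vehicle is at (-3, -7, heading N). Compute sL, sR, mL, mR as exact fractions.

left sensor world pos  = (-6, -5); dL² = 40
right sensor world pos = (0, -5); dR² = 52
sL = 90/40 = 9/4
sR = 90/52 = 45/26
mL = 1·sL + 1/2·sR = 81/26
mR = -1/2·sL + 0·sR = -9/8

9/4 45/26 81/26 -9/8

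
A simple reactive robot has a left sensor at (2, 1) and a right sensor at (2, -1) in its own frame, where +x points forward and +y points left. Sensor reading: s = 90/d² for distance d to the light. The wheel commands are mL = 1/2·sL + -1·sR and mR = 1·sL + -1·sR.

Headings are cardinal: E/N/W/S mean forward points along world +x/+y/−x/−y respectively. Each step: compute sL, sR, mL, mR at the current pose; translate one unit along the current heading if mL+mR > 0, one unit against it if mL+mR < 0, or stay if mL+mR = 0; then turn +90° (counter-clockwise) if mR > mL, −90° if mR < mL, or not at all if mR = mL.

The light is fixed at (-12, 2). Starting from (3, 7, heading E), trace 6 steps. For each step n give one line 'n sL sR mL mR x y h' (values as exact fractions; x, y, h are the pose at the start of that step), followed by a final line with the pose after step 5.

0 18/65 18/61 -621/3965 -72/3965 3 7 E
1 45/109 45/137 -3645/29866 1260/14933 2 7 N
2 10/17 90/169 -685/2873 160/2873 2 6 W
3 9/26 9/20 -18/65 -27/260 3 6 S
4 18/65 18/61 -621/3965 -72/3965 3 7 E
5 45/109 45/137 -3645/29866 1260/14933 2 7 N
final 2 6 W

n=0: pose=(3,7,E); sL=18/65, sR=18/61; mL=-621/3965, mR=-72/3965; mL+mR=-693/3965 → advance -1; mR−mL=9/65 → turn +1·90°
n=1: pose=(2,7,N); sL=45/109, sR=45/137; mL=-3645/29866, mR=1260/14933; mL+mR=-1125/29866 → advance -1; mR−mL=45/218 → turn +1·90°
n=2: pose=(2,6,W); sL=10/17, sR=90/169; mL=-685/2873, mR=160/2873; mL+mR=-525/2873 → advance -1; mR−mL=5/17 → turn +1·90°
n=3: pose=(3,6,S); sL=9/26, sR=9/20; mL=-18/65, mR=-27/260; mL+mR=-99/260 → advance -1; mR−mL=9/52 → turn +1·90°
n=4: pose=(3,7,E); sL=18/65, sR=18/61; mL=-621/3965, mR=-72/3965; mL+mR=-693/3965 → advance -1; mR−mL=9/65 → turn +1·90°
n=5: pose=(2,7,N); sL=45/109, sR=45/137; mL=-3645/29866, mR=1260/14933; mL+mR=-1125/29866 → advance -1; mR−mL=45/218 → turn +1·90°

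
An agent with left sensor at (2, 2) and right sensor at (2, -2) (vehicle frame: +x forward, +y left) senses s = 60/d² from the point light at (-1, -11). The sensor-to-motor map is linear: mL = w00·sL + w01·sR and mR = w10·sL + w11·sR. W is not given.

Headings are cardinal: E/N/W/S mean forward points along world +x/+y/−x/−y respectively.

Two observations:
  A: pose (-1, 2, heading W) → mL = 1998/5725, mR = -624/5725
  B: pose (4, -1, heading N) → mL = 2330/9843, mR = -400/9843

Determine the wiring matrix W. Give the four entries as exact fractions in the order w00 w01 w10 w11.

obs A: pose=(-1,2,W) → sL=12/25, sR=60/229, mL=1998/5725, mR=-624/5725
obs B: pose=(4,-1,N) → sL=20/51, sR=60/193, mL=2330/9843, mR=-400/9843
sensor matrix S = [[12/25, 60/229], [20/51, 60/193]]; det S = 174592/3756745
solve [mL_A; mL_B] = S·[w00; w01] and [mR_A; mR_B] = S·[w10; w11]:
  w00 = 1, w01 = -1/2, w10 = -1/2, w11 = 1/2

1 -1/2 -1/2 1/2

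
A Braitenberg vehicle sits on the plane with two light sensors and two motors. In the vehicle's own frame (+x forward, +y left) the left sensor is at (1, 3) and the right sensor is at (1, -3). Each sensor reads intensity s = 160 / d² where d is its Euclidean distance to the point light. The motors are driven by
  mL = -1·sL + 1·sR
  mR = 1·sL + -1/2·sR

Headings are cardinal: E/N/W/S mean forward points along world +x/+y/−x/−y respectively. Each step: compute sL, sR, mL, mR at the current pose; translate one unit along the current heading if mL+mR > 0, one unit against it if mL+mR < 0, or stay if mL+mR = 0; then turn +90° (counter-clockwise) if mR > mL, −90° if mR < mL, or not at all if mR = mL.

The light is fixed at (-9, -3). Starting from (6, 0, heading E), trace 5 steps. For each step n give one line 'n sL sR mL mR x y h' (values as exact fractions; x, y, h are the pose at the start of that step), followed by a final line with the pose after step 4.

n=0: pose=(6,0,E); sL=40/73, sR=5/8; mL=45/584, mR=275/1168; mL+mR=5/16 → advance +1; mR−mL=185/1168 → turn +1·90°
n=1: pose=(7,0,N); sL=32/37, sR=160/377; mL=-6144/13949, mR=9104/13949; mL+mR=80/377 → advance +1; mR−mL=15248/13949 → turn +1·90°
n=2: pose=(7,1,W); sL=80/113, sR=80/137; mL=-1920/15481, mR=6440/15481; mL+mR=40/137 → advance +1; mR−mL=8360/15481 → turn +1·90°
n=3: pose=(6,1,S); sL=160/333, sR=160/153; mL=3200/5661, mR=-80/1887; mL+mR=80/153 → advance +1; mR−mL=-3440/5661 → turn -1·90°
n=4: pose=(6,0,W); sL=40/49, sR=20/29; mL=-180/1421, mR=670/1421; mL+mR=10/29 → advance +1; mR−mL=850/1421 → turn +1·90°

0 40/73 5/8 45/584 275/1168 6 0 E
1 32/37 160/377 -6144/13949 9104/13949 7 0 N
2 80/113 80/137 -1920/15481 6440/15481 7 1 W
3 160/333 160/153 3200/5661 -80/1887 6 1 S
4 40/49 20/29 -180/1421 670/1421 6 0 W
final 5 0 S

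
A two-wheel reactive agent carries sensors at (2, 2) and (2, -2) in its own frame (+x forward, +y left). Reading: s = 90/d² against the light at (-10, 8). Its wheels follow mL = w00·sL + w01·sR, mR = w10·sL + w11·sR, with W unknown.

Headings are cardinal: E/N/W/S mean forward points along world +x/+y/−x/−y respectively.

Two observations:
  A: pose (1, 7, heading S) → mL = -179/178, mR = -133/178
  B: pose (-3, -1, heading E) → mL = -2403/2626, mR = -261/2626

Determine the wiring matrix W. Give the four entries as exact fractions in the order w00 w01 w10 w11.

-1 -1/2 1/2 -1

obs A: pose=(1,7,S) → sL=45/89, sR=1, mL=-179/178, mR=-133/178
obs B: pose=(-3,-1,E) → sL=9/13, sR=45/101, mL=-2403/2626, mR=-261/2626
sensor matrix S = [[45/89, 1], [9/13, 45/101]]; det S = -54576/116857
solve [mL_A; mL_B] = S·[w00; w01] and [mR_A; mR_B] = S·[w10; w11]:
  w00 = -1, w01 = -1/2, w10 = 1/2, w11 = -1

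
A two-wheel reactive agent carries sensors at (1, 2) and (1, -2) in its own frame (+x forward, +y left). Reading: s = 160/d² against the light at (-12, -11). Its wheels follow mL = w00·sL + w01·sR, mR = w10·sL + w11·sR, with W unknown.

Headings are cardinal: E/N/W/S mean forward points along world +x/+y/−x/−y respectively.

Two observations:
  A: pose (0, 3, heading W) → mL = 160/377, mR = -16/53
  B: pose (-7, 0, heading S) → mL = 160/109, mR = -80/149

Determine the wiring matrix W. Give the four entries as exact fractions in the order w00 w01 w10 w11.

obs A: pose=(0,3,W) → sL=32/53, sR=160/377, mL=160/377, mR=-16/53
obs B: pose=(-7,0,S) → sL=160/149, sR=160/109, mL=160/109, mR=-80/149
sensor matrix S = [[32/53, 160/377], [160/149, 160/109]]; det S = 139714560/324511421
solve [mL_A; mL_B] = S·[w00; w01] and [mR_A; mR_B] = S·[w10; w11]:
  w00 = 0, w01 = 1, w10 = -1/2, w11 = 0

0 1 -1/2 0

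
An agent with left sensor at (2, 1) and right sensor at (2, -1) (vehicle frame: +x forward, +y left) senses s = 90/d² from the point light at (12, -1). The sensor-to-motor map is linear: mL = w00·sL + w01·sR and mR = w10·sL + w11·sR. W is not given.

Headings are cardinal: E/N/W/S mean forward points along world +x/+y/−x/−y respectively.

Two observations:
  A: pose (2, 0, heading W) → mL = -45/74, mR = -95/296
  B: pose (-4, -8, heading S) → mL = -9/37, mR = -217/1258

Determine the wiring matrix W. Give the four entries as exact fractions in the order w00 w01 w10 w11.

0 -1 -1 1/2

obs A: pose=(2,0,W) → sL=5/8, sR=45/74, mL=-45/74, mR=-95/296
obs B: pose=(-4,-8,S) → sL=5/17, sR=9/37, mL=-9/37, mR=-217/1258
sensor matrix S = [[5/8, 45/74], [5/17, 9/37]]; det S = -135/5032
solve [mL_A; mL_B] = S·[w00; w01] and [mR_A; mR_B] = S·[w10; w11]:
  w00 = 0, w01 = -1, w10 = -1, w11 = 1/2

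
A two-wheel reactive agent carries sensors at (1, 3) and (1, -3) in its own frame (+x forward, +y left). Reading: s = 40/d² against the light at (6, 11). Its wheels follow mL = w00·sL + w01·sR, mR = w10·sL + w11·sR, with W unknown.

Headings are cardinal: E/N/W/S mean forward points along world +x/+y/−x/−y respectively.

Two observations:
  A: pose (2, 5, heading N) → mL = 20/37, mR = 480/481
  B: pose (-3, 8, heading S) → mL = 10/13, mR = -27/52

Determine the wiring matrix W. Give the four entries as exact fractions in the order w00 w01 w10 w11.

1 0 -1 1

obs A: pose=(2,5,N) → sL=20/37, sR=20/13, mL=20/37, mR=480/481
obs B: pose=(-3,8,S) → sL=10/13, sR=1/4, mL=10/13, mR=-27/52
sensor matrix S = [[20/37, 20/13], [10/13, 1/4]]; det S = -6555/6253
solve [mL_A; mL_B] = S·[w00; w01] and [mR_A; mR_B] = S·[w10; w11]:
  w00 = 1, w01 = 0, w10 = -1, w11 = 1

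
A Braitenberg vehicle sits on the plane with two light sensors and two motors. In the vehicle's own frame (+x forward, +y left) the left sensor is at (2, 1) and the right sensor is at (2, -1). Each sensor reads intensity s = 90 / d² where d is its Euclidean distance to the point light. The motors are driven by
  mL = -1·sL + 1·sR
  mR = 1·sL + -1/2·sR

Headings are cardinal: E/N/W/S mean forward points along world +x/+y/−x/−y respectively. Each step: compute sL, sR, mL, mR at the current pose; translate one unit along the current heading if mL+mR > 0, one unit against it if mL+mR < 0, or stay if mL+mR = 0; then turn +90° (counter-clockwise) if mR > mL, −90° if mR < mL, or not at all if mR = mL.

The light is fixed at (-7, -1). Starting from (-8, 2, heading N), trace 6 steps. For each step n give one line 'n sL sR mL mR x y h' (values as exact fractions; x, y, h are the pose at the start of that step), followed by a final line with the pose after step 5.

0 90/29 18/5 72/145 189/145 -8 2 N
1 5 45/17 -40/17 125/34 -8 3 W
2 18 90/13 -144/13 189/13 -9 3 S
3 45/8 45/2 135/8 -45/8 -9 2 E
4 90 18 -72 81 -8 2 S
5 9 45 36 -27/2 -8 1 E
final -7 1 S

n=0: pose=(-8,2,N); sL=90/29, sR=18/5; mL=72/145, mR=189/145; mL+mR=9/5 → advance +1; mR−mL=117/145 → turn +1·90°
n=1: pose=(-8,3,W); sL=5, sR=45/17; mL=-40/17, mR=125/34; mL+mR=45/34 → advance +1; mR−mL=205/34 → turn +1·90°
n=2: pose=(-9,3,S); sL=18, sR=90/13; mL=-144/13, mR=189/13; mL+mR=45/13 → advance +1; mR−mL=333/13 → turn +1·90°
n=3: pose=(-9,2,E); sL=45/8, sR=45/2; mL=135/8, mR=-45/8; mL+mR=45/4 → advance +1; mR−mL=-45/2 → turn -1·90°
n=4: pose=(-8,2,S); sL=90, sR=18; mL=-72, mR=81; mL+mR=9 → advance +1; mR−mL=153 → turn +1·90°
n=5: pose=(-8,1,E); sL=9, sR=45; mL=36, mR=-27/2; mL+mR=45/2 → advance +1; mR−mL=-99/2 → turn -1·90°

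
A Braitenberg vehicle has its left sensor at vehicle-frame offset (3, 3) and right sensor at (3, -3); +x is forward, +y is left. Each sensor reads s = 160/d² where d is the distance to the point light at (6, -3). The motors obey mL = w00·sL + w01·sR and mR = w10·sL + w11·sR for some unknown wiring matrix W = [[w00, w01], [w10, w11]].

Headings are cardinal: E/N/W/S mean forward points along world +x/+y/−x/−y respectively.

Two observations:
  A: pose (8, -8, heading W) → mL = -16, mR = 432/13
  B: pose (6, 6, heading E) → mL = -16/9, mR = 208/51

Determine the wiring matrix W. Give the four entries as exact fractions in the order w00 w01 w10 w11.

0 -1/2 1/2 1

obs A: pose=(8,-8,W) → sL=32/13, sR=32, mL=-16, mR=432/13
obs B: pose=(6,6,E) → sL=160/153, sR=32/9, mL=-16/9, mR=208/51
sensor matrix S = [[32/13, 32], [160/153, 32/9]]; det S = -16384/663
solve [mL_A; mL_B] = S·[w00; w01] and [mR_A; mR_B] = S·[w10; w11]:
  w00 = 0, w01 = -1/2, w10 = 1/2, w11 = 1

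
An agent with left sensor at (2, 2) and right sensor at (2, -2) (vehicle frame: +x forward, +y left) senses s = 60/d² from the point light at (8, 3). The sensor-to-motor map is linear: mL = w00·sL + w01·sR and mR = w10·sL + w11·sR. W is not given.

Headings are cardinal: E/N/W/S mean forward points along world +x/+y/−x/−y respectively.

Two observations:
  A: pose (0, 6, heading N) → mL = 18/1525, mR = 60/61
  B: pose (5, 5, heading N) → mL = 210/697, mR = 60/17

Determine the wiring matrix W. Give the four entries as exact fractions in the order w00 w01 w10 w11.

obs A: pose=(0,6,N) → sL=12/25, sR=60/61, mL=18/1525, mR=60/61
obs B: pose=(5,5,N) → sL=60/41, sR=60/17, mL=210/697, mR=60/17
sensor matrix S = [[12/25, 60/61], [60/41, 60/17]]; det S = 54144/212585
solve [mL_A; mL_B] = S·[w00; w01] and [mR_A; mR_B] = S·[w10; w11]:
  w00 = -1, w01 = 1/2, w10 = 0, w11 = 1

-1 1/2 0 1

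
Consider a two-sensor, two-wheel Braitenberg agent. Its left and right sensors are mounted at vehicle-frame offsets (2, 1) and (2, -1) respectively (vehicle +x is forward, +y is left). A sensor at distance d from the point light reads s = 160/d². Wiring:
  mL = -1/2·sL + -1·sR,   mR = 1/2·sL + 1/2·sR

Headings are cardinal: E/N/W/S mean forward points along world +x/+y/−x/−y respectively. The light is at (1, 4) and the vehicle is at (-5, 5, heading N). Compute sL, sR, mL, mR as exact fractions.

left sensor world pos  = (-6, 7); dL² = 58
right sensor world pos = (-4, 7); dR² = 34
sL = 160/58 = 80/29
sR = 160/34 = 80/17
mL = -1/2·sL + -1·sR = -3000/493
mR = 1/2·sL + 1/2·sR = 1840/493

80/29 80/17 -3000/493 1840/493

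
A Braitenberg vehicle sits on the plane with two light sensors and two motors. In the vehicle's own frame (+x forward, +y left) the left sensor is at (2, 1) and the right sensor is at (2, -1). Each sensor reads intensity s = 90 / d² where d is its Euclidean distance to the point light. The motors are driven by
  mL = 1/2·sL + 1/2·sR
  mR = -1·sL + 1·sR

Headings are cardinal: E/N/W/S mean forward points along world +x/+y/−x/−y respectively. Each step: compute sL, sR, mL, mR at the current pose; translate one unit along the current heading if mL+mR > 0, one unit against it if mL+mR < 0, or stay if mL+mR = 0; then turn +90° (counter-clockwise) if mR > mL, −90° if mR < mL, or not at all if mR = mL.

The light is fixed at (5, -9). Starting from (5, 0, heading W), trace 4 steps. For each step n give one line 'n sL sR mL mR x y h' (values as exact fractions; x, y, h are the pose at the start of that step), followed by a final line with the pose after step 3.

0 45/34 45/52 1935/1768 -405/884 5 0 W
1 18/25 90/121 2214/3025 72/3025 4 0 N
2 45/61 45/41 2295/2501 900/2501 4 1 E
3 18/13 18/13 18/13 0 5 1 S
final 5 0 W

n=0: pose=(5,0,W); sL=45/34, sR=45/52; mL=1935/1768, mR=-405/884; mL+mR=1125/1768 → advance +1; mR−mL=-2745/1768 → turn -1·90°
n=1: pose=(4,0,N); sL=18/25, sR=90/121; mL=2214/3025, mR=72/3025; mL+mR=2286/3025 → advance +1; mR−mL=-2142/3025 → turn -1·90°
n=2: pose=(4,1,E); sL=45/61, sR=45/41; mL=2295/2501, mR=900/2501; mL+mR=3195/2501 → advance +1; mR−mL=-1395/2501 → turn -1·90°
n=3: pose=(5,1,S); sL=18/13, sR=18/13; mL=18/13, mR=0; mL+mR=18/13 → advance +1; mR−mL=-18/13 → turn -1·90°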